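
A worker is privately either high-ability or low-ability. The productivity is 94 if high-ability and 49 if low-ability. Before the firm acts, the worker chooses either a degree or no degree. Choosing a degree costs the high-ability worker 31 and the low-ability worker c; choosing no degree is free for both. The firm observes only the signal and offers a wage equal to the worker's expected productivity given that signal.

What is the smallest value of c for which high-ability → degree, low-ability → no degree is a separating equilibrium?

Under separation: degree → high-ability (pays 94); no degree → low-ability (pays 49).
High-ability: 94 − 31 = 63 ≥ 49 − 0 = 49. Holds regardless of c. ✓
Low-ability: 49 − 0 ≥ 94 − c, so c ≥ 94 − 49 = 45.

45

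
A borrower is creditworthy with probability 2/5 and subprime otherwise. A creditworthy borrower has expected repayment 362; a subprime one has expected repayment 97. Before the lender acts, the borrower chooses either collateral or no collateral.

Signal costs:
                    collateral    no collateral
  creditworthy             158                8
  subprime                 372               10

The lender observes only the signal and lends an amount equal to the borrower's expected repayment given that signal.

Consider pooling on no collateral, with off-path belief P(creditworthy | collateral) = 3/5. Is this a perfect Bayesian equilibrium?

At the pooled signal (no collateral) the lender holds the prior 2/5 and pays 2/5·362 + 3/5·97 = 203. Off-path (collateral) belief 3/5 gives 3/5·362 + 2/5·97 = 256.
Creditworthy: no collateral gives 203 − 8 = 195; collateral gives 256 − 158 = 98. Stays. ✓
Subprime: no collateral gives 203 − 10 = 193; collateral gives 256 − 372 = -116. Stays. ✓

Yes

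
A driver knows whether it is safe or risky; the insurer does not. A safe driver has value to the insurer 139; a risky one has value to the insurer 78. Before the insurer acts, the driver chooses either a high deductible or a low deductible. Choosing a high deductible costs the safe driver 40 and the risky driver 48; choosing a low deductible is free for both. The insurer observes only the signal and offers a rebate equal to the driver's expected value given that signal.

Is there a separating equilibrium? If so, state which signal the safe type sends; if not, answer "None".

None

Try safe → high deductible, risky → low deductible:
  Under separation the insurer infers type exactly: high deductible → safe (pays 139), low deductible → risky (pays 78).
  Safe: high deductible gives 139 − 40 = 99; low deductible gives 78 − 0 = 78. No deviation. ✓
  Risky: low deductible gives 78 − 0 = 78; high deductible gives 139 − 48 = 91. Would deviate. ✗
Try safe → low deductible, risky → high deductible:
  Under separation the insurer infers type exactly: low deductible → safe (pays 139), high deductible → risky (pays 78).
  Safe: low deductible gives 139 − 0 = 139; high deductible gives 78 − 40 = 38. No deviation. ✓
  Risky: high deductible gives 78 − 48 = 30; low deductible gives 139 − 0 = 139. Would deviate. ✗
Neither assignment is incentive-compatible.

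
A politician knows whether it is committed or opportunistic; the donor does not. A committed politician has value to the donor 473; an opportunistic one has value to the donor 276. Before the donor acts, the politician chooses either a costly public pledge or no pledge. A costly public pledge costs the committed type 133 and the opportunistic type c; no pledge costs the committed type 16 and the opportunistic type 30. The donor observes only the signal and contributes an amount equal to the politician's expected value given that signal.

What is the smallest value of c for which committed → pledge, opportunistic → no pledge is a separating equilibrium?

Under separation: pledge → committed (pays 473); no pledge → opportunistic (pays 276).
Committed: 473 − 133 = 340 ≥ 276 − 16 = 260. Holds regardless of c. ✓
Opportunistic: 276 − 30 ≥ 473 − c, so c ≥ 473 − 246 = 227.

227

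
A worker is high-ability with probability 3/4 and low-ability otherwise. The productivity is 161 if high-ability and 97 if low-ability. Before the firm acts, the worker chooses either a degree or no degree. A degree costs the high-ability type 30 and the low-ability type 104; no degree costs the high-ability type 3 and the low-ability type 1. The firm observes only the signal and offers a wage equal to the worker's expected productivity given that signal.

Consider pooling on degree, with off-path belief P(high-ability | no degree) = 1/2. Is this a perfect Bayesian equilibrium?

At the pooled signal (degree) the firm holds the prior 3/4 and pays 3/4·161 + 1/4·97 = 145. Off-path (no degree) belief 1/2 gives 1/2·161 + 1/2·97 = 129.
High-ability: degree gives 145 − 30 = 115; no degree gives 129 − 3 = 126. Deviates. ✗
Low-ability: degree gives 145 − 104 = 41; no degree gives 129 − 1 = 128. Deviates. ✗

No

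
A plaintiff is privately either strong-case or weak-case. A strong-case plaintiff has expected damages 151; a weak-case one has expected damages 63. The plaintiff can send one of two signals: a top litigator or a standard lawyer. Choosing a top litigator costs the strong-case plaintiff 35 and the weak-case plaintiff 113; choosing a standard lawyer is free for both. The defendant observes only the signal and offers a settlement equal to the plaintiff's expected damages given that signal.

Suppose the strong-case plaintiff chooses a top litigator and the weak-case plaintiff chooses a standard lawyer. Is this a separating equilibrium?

Yes

If types separate, top litigator earns payment 151 and standard lawyer earns 63.
Strong-case: top litigator gives 151 − 35 = 116; standard lawyer gives 63 − 0 = 63. No deviation. ✓
Weak-case: standard lawyer gives 63 − 0 = 63; top litigator gives 151 − 113 = 38. No deviation. ✓
Both incentive constraints hold.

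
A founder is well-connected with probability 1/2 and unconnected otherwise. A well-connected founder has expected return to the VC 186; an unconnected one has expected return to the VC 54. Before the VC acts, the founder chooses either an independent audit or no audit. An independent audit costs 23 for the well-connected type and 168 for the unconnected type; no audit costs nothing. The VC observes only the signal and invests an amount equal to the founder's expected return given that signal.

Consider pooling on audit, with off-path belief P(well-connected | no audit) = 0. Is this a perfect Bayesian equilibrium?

At the pooled signal (audit) the VC holds the prior 1/2 and pays 1/2·186 + 1/2·54 = 120. Off-path (no audit) belief 0 gives 0·186 + 1·54 = 54.
Well-connected: audit gives 120 − 23 = 97; no audit gives 54 − 0 = 54. Stays. ✓
Unconnected: audit gives 120 − 168 = -48; no audit gives 54 − 0 = 54. Deviates. ✗

No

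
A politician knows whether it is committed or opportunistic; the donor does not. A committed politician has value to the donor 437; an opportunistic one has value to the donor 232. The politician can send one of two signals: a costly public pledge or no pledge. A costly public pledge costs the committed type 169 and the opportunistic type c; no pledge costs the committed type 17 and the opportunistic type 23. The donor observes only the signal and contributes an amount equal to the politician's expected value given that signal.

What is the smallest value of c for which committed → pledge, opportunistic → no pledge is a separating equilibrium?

228

Under separation: pledge → committed (pays 437); no pledge → opportunistic (pays 232).
Committed: 437 − 169 = 268 ≥ 232 − 17 = 215. Holds regardless of c. ✓
Opportunistic: 232 − 23 ≥ 437 − c, so c ≥ 437 − 209 = 228.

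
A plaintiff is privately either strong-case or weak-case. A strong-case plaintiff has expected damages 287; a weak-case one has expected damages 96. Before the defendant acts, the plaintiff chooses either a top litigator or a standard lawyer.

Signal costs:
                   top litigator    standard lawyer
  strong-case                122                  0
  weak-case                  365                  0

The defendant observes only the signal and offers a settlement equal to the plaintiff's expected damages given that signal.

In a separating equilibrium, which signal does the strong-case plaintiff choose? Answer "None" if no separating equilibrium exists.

top litigator

Try strong-case → top litigator, weak-case → standard lawyer:
  If types separate, top litigator earns payment 287 and standard lawyer earns 96.
  Strong-case: top litigator gives 287 − 122 = 165; standard lawyer gives 96 − 0 = 96. No deviation. ✓
  Weak-case: standard lawyer gives 96 − 0 = 96; top litigator gives 287 − 365 = -78. No deviation. ✓
Both hold — the strong-case type sends top litigator.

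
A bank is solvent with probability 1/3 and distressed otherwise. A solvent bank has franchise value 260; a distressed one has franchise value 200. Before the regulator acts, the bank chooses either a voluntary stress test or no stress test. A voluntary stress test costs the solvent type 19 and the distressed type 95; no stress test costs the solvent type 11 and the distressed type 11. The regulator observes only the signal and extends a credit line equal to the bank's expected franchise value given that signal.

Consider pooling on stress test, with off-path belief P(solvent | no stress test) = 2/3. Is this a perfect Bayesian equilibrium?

On the equilibrium path (stress test) the regulator holds the prior 1/3 and pays 1/3·260 + 2/3·200 = 220. Off-path (no stress test) belief 2/3 gives 2/3·260 + 1/3·200 = 240.
Solvent: stress test gives 220 − 19 = 201; no stress test gives 240 − 11 = 229. Deviates. ✗
Distressed: stress test gives 220 − 95 = 125; no stress test gives 240 − 11 = 229. Deviates. ✗

No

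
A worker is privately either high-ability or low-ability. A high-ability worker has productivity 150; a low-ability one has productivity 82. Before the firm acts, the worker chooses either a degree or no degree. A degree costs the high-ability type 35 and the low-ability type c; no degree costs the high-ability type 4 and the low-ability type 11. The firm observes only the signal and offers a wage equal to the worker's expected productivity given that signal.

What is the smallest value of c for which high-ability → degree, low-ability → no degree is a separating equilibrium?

Under separation: degree → high-ability (pays 150); no degree → low-ability (pays 82).
High-ability: 150 − 35 = 115 ≥ 82 − 4 = 78. Holds regardless of c. ✓
Low-ability: 82 − 11 ≥ 150 − c, so c ≥ 150 − 71 = 79.

79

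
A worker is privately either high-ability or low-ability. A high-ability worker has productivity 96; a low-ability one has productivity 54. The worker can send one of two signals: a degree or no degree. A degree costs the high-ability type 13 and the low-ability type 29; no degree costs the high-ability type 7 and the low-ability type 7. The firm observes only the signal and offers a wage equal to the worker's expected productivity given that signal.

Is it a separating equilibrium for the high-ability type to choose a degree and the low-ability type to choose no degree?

Under separation the firm infers type exactly: degree → high-ability (pays 96), no degree → low-ability (pays 54).
High-ability: degree gives 96 − 13 = 83; no degree gives 54 − 7 = 47. No deviation. ✓
Low-ability: no degree gives 54 − 7 = 47; degree gives 96 − 29 = 67. Would deviate. ✗

No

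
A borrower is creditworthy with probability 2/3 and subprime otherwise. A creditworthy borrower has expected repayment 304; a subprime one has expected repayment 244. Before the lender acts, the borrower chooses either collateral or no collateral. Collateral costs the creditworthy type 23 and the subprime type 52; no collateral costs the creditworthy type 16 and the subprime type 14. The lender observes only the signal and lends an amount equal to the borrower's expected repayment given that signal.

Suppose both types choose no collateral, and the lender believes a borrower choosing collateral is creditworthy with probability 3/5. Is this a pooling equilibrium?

At the pooled signal (no collateral) the lender holds the prior 2/3 and pays 2/3·304 + 1/3·244 = 284. Off-path (collateral) belief 3/5 gives 3/5·304 + 2/5·244 = 280.
Creditworthy: no collateral gives 284 − 16 = 268; collateral gives 280 − 23 = 257. Stays. ✓
Subprime: no collateral gives 284 − 14 = 270; collateral gives 280 − 52 = 228. Stays. ✓

Yes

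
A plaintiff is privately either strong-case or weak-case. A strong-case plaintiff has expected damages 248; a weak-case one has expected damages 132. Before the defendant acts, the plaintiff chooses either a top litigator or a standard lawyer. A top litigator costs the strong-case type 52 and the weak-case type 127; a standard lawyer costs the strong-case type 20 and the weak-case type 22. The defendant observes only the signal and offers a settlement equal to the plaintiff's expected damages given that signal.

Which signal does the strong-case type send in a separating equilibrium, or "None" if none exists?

None

Try strong-case → top litigator, weak-case → standard lawyer:
  If types separate, top litigator earns payment 248 and standard lawyer earns 132.
  Strong-case: top litigator gives 248 − 52 = 196; standard lawyer gives 132 − 20 = 112. No deviation. ✓
  Weak-case: standard lawyer gives 132 − 22 = 110; top litigator gives 248 − 127 = 121. Would deviate. ✗
Try strong-case → standard lawyer, weak-case → top litigator:
  If types separate, standard lawyer earns payment 248 and top litigator earns 132.
  Strong-case: standard lawyer gives 248 − 20 = 228; top litigator gives 132 − 52 = 80. No deviation. ✓
  Weak-case: top litigator gives 132 − 127 = 5; standard lawyer gives 248 − 22 = 226. Would deviate. ✗
Neither assignment is incentive-compatible.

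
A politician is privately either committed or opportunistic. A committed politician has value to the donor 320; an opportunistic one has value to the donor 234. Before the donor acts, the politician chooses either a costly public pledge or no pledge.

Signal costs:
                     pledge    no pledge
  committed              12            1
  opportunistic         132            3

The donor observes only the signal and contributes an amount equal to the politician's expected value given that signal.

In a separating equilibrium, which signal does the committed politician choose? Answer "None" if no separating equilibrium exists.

Try committed → pledge, opportunistic → no pledge:
  Under separation the donor infers type exactly: pledge → committed (pays 320), no pledge → opportunistic (pays 234).
  Committed: pledge gives 320 − 12 = 308; no pledge gives 234 − 1 = 233. No deviation. ✓
  Opportunistic: no pledge gives 234 − 3 = 231; pledge gives 320 − 132 = 188. No deviation. ✓
Both hold — the committed type sends pledge.

pledge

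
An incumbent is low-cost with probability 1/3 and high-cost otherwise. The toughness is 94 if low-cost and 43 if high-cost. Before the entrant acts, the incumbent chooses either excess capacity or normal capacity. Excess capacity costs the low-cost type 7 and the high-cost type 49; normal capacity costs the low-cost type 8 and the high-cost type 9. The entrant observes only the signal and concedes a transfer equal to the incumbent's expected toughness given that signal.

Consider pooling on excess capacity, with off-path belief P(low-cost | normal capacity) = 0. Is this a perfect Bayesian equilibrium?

No

At the pooled signal (excess capacity) the entrant holds the prior 1/3 and pays 1/3·94 + 2/3·43 = 60. Off-path (normal capacity) belief 0 gives 0·94 + 1·43 = 43.
Low-cost: excess capacity gives 60 − 7 = 53; normal capacity gives 43 − 8 = 35. Stays. ✓
High-cost: excess capacity gives 60 − 49 = 11; normal capacity gives 43 − 9 = 34. Deviates. ✗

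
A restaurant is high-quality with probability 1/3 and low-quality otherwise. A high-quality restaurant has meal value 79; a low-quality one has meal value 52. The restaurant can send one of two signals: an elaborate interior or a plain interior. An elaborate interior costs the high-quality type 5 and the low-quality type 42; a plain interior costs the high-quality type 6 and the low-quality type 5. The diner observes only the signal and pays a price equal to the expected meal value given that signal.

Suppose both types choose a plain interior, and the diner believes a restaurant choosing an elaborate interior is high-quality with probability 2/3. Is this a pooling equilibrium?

On the equilibrium path (plain interior) the diner holds the prior 1/3 and pays 1/3·79 + 2/3·52 = 61. Off-path (elaborate interior) belief 2/3 gives 2/3·79 + 1/3·52 = 70.
High-quality: plain interior gives 61 − 6 = 55; elaborate interior gives 70 − 5 = 65. Deviates. ✗
Low-quality: plain interior gives 61 − 5 = 56; elaborate interior gives 70 − 42 = 28. Stays. ✓

No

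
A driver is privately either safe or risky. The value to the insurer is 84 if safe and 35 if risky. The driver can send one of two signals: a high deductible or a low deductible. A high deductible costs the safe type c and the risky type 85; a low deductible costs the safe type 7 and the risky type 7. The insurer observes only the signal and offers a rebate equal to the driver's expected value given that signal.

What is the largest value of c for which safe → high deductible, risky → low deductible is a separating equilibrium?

56

Under separation: high deductible → safe (pays 84); low deductible → risky (pays 35).
Risky: 35 − 7 = 28 ≥ 84 − 85 = -1. Holds regardless of c. ✓
Safe: 84 − c ≥ 35 − 7, so c ≤ 84 − 28 = 56.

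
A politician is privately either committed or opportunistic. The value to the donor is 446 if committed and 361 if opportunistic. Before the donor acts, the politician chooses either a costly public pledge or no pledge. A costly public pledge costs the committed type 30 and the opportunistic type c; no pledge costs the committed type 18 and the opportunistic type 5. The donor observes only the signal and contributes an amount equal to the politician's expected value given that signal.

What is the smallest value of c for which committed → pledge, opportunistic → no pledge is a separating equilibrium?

Under separation: pledge → committed (pays 446); no pledge → opportunistic (pays 361).
Committed: 446 − 30 = 416 ≥ 361 − 18 = 343. Holds regardless of c. ✓
Opportunistic: 361 − 5 ≥ 446 − c, so c ≥ 446 − 356 = 90.

90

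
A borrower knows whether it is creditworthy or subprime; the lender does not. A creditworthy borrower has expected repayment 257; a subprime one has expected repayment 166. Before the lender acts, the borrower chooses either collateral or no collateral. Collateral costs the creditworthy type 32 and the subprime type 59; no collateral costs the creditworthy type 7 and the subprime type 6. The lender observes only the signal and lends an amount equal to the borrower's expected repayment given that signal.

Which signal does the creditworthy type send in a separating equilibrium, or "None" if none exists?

Try creditworthy → collateral, subprime → no collateral:
  If types separate, collateral earns payment 257 and no collateral earns 166.
  Creditworthy: collateral gives 257 − 32 = 225; no collateral gives 166 − 7 = 159. No deviation. ✓
  Subprime: no collateral gives 166 − 6 = 160; collateral gives 257 − 59 = 198. Would deviate. ✗
Try creditworthy → no collateral, subprime → collateral:
  If types separate, no collateral earns payment 257 and collateral earns 166.
  Creditworthy: no collateral gives 257 − 7 = 250; collateral gives 166 − 32 = 134. No deviation. ✓
  Subprime: collateral gives 166 − 59 = 107; no collateral gives 257 − 6 = 251. Would deviate. ✗
Neither assignment is incentive-compatible.

None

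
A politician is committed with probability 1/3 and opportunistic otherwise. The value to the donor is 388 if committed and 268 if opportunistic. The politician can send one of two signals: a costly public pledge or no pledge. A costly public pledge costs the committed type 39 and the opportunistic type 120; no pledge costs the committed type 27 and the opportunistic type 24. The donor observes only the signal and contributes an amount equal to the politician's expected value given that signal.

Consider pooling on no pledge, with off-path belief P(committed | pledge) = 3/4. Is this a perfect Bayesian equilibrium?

At the pooled signal (no pledge) the donor holds the prior 1/3 and pays 1/3·388 + 2/3·268 = 308. Off-path (pledge) belief 3/4 gives 3/4·388 + 1/4·268 = 358.
Committed: no pledge gives 308 − 27 = 281; pledge gives 358 − 39 = 319. Deviates. ✗
Opportunistic: no pledge gives 308 − 24 = 284; pledge gives 358 − 120 = 238. Stays. ✓

No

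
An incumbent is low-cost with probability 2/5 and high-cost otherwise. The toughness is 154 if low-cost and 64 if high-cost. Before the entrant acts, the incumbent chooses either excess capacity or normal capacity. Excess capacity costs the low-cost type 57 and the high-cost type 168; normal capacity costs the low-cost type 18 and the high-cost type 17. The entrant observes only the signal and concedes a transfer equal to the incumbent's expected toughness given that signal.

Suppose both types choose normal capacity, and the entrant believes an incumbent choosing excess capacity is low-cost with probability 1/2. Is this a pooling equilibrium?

Yes

At the pooled signal (normal capacity) the entrant holds the prior 2/5 and pays 2/5·154 + 3/5·64 = 100. Off-path (excess capacity) belief 1/2 gives 1/2·154 + 1/2·64 = 109.
Low-cost: normal capacity gives 100 − 18 = 82; excess capacity gives 109 − 57 = 52. Stays. ✓
High-cost: normal capacity gives 100 − 17 = 83; excess capacity gives 109 − 168 = -59. Stays. ✓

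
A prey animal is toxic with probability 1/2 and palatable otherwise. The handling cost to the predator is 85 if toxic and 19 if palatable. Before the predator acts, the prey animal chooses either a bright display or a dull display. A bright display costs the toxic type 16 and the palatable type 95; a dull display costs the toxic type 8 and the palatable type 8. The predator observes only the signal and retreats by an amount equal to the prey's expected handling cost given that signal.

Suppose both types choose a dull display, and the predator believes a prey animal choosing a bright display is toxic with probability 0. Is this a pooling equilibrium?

On the equilibrium path (dull display) the predator holds the prior 1/2 and pays 1/2·85 + 1/2·19 = 52. Off-path (bright display) belief 0 gives 0·85 + 1·19 = 19.
Toxic: dull display gives 52 − 8 = 44; bright display gives 19 − 16 = 3. Stays. ✓
Palatable: dull display gives 52 − 8 = 44; bright display gives 19 − 95 = -76. Stays. ✓
Beliefs are Bayes-consistent on-path and both types best-respond.

Yes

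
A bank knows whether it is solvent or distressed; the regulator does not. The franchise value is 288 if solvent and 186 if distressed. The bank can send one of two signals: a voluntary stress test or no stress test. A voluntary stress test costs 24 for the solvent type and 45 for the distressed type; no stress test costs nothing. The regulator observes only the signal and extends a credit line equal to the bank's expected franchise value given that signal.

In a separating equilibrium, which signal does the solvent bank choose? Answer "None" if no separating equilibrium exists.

Try solvent → stress test, distressed → no stress test:
  Under separation the regulator infers type exactly: stress test → solvent (pays 288), no stress test → distressed (pays 186).
  Solvent: stress test gives 288 − 24 = 264; no stress test gives 186 − 0 = 186. No deviation. ✓
  Distressed: no stress test gives 186 − 0 = 186; stress test gives 288 − 45 = 243. Would deviate. ✗
Try solvent → no stress test, distressed → stress test:
  Under separation the regulator infers type exactly: no stress test → solvent (pays 288), stress test → distressed (pays 186).
  Solvent: no stress test gives 288 − 0 = 288; stress test gives 186 − 24 = 162. No deviation. ✓
  Distressed: stress test gives 186 − 45 = 141; no stress test gives 288 − 0 = 288. Would deviate. ✗
Neither assignment is incentive-compatible.

None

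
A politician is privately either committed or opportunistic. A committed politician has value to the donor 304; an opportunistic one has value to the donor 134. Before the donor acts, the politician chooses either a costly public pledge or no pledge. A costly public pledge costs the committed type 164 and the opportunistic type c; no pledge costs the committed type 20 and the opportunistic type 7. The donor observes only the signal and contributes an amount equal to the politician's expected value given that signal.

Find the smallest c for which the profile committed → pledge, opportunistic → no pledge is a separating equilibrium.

177

Under separation: pledge → committed (pays 304); no pledge → opportunistic (pays 134).
Committed: 304 − 164 = 140 ≥ 134 − 20 = 114. Holds regardless of c. ✓
Opportunistic: 134 − 7 ≥ 304 − c, so c ≥ 304 − 127 = 177.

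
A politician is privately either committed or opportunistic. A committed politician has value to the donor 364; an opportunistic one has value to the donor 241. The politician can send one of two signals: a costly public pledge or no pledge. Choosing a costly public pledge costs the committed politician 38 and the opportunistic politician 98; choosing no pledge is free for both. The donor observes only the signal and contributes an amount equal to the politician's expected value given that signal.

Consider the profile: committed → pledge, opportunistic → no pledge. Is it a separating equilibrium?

If types separate, pledge earns payment 364 and no pledge earns 241.
Committed: pledge gives 364 − 38 = 326; no pledge gives 241 − 0 = 241. No deviation. ✓
Opportunistic: no pledge gives 241 − 0 = 241; pledge gives 364 − 98 = 266. Would deviate. ✗

No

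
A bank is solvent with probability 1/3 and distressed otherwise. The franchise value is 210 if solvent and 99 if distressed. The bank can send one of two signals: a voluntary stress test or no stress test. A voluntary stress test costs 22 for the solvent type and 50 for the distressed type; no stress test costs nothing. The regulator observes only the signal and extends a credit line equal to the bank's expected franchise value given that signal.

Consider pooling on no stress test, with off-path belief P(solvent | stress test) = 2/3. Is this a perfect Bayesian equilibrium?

No

At the pooled signal (no stress test) the regulator holds the prior 1/3 and pays 1/3·210 + 2/3·99 = 136. Off-path (stress test) belief 2/3 gives 2/3·210 + 1/3·99 = 173.
Solvent: no stress test gives 136 − 0 = 136; stress test gives 173 − 22 = 151. Deviates. ✗
Distressed: no stress test gives 136 − 0 = 136; stress test gives 173 − 50 = 123. Stays. ✓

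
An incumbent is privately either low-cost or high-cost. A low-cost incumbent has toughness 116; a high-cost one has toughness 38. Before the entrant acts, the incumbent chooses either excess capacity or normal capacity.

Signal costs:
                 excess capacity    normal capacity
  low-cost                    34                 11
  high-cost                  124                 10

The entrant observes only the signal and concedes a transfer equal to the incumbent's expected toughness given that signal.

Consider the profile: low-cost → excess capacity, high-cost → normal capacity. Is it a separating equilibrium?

Under separation the entrant infers type exactly: excess capacity → low-cost (pays 116), normal capacity → high-cost (pays 38).
Low-cost: excess capacity gives 116 − 34 = 82; normal capacity gives 38 − 11 = 27. No deviation. ✓
High-cost: normal capacity gives 38 − 10 = 28; excess capacity gives 116 − 124 = -8. No deviation. ✓
Neither type gains from mimicking the other.

Yes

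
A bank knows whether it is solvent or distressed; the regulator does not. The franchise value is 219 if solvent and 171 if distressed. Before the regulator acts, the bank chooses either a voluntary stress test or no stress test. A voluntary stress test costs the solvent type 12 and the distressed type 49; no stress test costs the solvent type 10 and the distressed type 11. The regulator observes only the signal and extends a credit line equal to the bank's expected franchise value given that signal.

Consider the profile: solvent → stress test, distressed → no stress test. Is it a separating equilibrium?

Under separation the regulator infers type exactly: stress test → solvent (pays 219), no stress test → distressed (pays 171).
Solvent: stress test gives 219 − 12 = 207; no stress test gives 171 − 10 = 161. No deviation. ✓
Distressed: no stress test gives 171 − 11 = 160; stress test gives 219 − 49 = 170. Would deviate. ✗

No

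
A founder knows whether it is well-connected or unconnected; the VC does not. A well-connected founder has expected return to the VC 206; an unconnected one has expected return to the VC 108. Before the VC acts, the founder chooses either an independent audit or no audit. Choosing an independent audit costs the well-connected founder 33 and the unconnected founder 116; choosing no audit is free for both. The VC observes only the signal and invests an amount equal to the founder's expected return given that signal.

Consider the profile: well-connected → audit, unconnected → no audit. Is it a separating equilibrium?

Yes

Under separation the VC infers type exactly: audit → well-connected (pays 206), no audit → unconnected (pays 108).
Well-connected: audit gives 206 − 33 = 173; no audit gives 108 − 0 = 108. No deviation. ✓
Unconnected: no audit gives 108 − 0 = 108; audit gives 206 − 116 = 90. No deviation. ✓
Both incentive constraints hold.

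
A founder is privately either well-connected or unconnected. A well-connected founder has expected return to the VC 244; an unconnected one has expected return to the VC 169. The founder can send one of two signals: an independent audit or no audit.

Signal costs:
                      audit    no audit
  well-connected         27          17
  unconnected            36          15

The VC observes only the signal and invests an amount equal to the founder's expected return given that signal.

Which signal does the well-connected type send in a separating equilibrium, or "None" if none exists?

Try well-connected → audit, unconnected → no audit:
  If types separate, audit earns payment 244 and no audit earns 169.
  Well-connected: audit gives 244 − 27 = 217; no audit gives 169 − 17 = 152. No deviation. ✓
  Unconnected: no audit gives 169 − 15 = 154; audit gives 244 − 36 = 208. Would deviate. ✗
Try well-connected → no audit, unconnected → audit:
  If types separate, no audit earns payment 244 and audit earns 169.
  Well-connected: no audit gives 244 − 17 = 227; audit gives 169 − 27 = 142. No deviation. ✓
  Unconnected: audit gives 169 − 36 = 133; no audit gives 244 − 15 = 229. Would deviate. ✗
Neither assignment is incentive-compatible.

None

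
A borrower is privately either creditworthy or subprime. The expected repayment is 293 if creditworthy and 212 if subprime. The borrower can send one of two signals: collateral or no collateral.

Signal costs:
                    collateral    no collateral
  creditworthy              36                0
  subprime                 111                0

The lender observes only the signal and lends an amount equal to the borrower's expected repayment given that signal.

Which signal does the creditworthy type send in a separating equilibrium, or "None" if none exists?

Try creditworthy → collateral, subprime → no collateral:
  Under separation the lender infers type exactly: collateral → creditworthy (pays 293), no collateral → subprime (pays 212).
  Creditworthy: collateral gives 293 − 36 = 257; no collateral gives 212 − 0 = 212. No deviation. ✓
  Subprime: no collateral gives 212 − 0 = 212; collateral gives 293 − 111 = 182. No deviation. ✓
Both hold — the creditworthy type sends collateral.

collateral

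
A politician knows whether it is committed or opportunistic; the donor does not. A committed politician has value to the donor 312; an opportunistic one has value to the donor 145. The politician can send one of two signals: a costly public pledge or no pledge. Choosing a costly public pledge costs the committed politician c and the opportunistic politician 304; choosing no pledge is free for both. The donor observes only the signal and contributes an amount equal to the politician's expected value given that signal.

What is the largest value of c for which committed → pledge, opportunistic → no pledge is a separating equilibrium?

Under separation: pledge → committed (pays 312); no pledge → opportunistic (pays 145).
Opportunistic: 145 − 0 = 145 ≥ 312 − 304 = 8. Holds regardless of c. ✓
Committed: 312 − c ≥ 145 − 0, so c ≤ 312 − 145 = 167.

167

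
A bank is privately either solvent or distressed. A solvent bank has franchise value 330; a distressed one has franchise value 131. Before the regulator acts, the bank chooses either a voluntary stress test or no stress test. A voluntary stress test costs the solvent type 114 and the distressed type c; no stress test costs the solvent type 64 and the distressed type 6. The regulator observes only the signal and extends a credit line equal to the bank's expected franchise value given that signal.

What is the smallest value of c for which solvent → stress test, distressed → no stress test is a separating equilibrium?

Under separation: stress test → solvent (pays 330); no stress test → distressed (pays 131).
Solvent: 330 − 114 = 216 ≥ 131 − 64 = 67. Holds regardless of c. ✓
Distressed: 131 − 6 ≥ 330 − c, so c ≥ 330 − 125 = 205.

205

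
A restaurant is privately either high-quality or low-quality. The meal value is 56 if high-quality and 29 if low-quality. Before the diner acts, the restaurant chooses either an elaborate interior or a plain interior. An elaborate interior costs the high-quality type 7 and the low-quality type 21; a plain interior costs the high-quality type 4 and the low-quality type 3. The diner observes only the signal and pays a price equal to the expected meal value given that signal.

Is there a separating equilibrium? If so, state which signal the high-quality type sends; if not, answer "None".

Try high-quality → elaborate interior, low-quality → plain interior:
  Under separation the diner infers type exactly: elaborate interior → high-quality (pays 56), plain interior → low-quality (pays 29).
  High-quality: elaborate interior gives 56 − 7 = 49; plain interior gives 29 − 4 = 25. No deviation. ✓
  Low-quality: plain interior gives 29 − 3 = 26; elaborate interior gives 56 − 21 = 35. Would deviate. ✗
Try high-quality → plain interior, low-quality → elaborate interior:
  Under separation the diner infers type exactly: plain interior → high-quality (pays 56), elaborate interior → low-quality (pays 29).
  High-quality: plain interior gives 56 − 4 = 52; elaborate interior gives 29 − 7 = 22. No deviation. ✓
  Low-quality: elaborate interior gives 29 − 21 = 8; plain interior gives 56 − 3 = 53. Would deviate. ✗
Neither assignment is incentive-compatible.

None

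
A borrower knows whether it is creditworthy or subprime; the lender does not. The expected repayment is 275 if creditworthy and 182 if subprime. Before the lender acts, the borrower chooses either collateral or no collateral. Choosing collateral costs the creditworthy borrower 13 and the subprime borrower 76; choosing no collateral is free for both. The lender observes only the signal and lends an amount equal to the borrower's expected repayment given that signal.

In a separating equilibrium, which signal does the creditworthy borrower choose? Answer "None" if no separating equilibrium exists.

None

Try creditworthy → collateral, subprime → no collateral:
  If types separate, collateral earns payment 275 and no collateral earns 182.
  Creditworthy: collateral gives 275 − 13 = 262; no collateral gives 182 − 0 = 182. No deviation. ✓
  Subprime: no collateral gives 182 − 0 = 182; collateral gives 275 − 76 = 199. Would deviate. ✗
Try creditworthy → no collateral, subprime → collateral:
  If types separate, no collateral earns payment 275 and collateral earns 182.
  Creditworthy: no collateral gives 275 − 0 = 275; collateral gives 182 − 13 = 169. No deviation. ✓
  Subprime: collateral gives 182 − 76 = 106; no collateral gives 275 − 0 = 275. Would deviate. ✗
Neither assignment is incentive-compatible.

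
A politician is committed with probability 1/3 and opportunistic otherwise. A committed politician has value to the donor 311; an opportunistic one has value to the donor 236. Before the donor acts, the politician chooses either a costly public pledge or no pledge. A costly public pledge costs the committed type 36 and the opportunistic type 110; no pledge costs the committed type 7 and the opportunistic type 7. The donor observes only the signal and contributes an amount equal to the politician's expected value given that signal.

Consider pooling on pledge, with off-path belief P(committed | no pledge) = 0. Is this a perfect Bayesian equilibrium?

At the pooled signal (pledge) the donor holds the prior 1/3 and pays 1/3·311 + 2/3·236 = 261. Off-path (no pledge) belief 0 gives 0·311 + 1·236 = 236.
Committed: pledge gives 261 − 36 = 225; no pledge gives 236 − 7 = 229. Deviates. ✗
Opportunistic: pledge gives 261 − 110 = 151; no pledge gives 236 − 7 = 229. Deviates. ✗

No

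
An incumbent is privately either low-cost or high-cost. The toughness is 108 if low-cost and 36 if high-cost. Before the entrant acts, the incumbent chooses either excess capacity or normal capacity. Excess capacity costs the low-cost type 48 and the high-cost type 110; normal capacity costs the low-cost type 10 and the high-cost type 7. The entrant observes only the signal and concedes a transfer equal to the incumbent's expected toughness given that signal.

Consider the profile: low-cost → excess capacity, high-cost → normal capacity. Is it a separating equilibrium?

Yes

If types separate, excess capacity earns payment 108 and normal capacity earns 36.
Low-cost: excess capacity gives 108 − 48 = 60; normal capacity gives 36 − 10 = 26. No deviation. ✓
High-cost: normal capacity gives 36 − 7 = 29; excess capacity gives 108 − 110 = -2. No deviation. ✓
Neither type gains from mimicking the other.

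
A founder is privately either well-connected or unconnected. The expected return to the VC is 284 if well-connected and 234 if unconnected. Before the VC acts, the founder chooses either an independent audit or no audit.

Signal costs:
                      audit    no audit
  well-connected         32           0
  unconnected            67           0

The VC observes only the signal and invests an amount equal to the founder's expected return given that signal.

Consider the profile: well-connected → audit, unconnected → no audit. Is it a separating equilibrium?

If types separate, audit earns payment 284 and no audit earns 234.
Well-connected: audit gives 284 − 32 = 252; no audit gives 234 − 0 = 234. No deviation. ✓
Unconnected: no audit gives 234 − 0 = 234; audit gives 284 − 67 = 217. No deviation. ✓
Neither type gains from mimicking the other.

Yes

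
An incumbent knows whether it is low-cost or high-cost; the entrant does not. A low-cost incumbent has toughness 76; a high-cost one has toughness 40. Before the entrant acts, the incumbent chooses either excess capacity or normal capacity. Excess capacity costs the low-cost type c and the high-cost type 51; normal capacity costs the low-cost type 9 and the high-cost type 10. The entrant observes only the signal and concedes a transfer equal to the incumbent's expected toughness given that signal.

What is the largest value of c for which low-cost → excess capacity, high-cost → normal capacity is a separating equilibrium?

Under separation: excess capacity → low-cost (pays 76); normal capacity → high-cost (pays 40).
High-cost: 40 − 10 = 30 ≥ 76 − 51 = 25. Holds regardless of c. ✓
Low-cost: 76 − c ≥ 40 − 9, so c ≤ 76 − 31 = 45.

45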